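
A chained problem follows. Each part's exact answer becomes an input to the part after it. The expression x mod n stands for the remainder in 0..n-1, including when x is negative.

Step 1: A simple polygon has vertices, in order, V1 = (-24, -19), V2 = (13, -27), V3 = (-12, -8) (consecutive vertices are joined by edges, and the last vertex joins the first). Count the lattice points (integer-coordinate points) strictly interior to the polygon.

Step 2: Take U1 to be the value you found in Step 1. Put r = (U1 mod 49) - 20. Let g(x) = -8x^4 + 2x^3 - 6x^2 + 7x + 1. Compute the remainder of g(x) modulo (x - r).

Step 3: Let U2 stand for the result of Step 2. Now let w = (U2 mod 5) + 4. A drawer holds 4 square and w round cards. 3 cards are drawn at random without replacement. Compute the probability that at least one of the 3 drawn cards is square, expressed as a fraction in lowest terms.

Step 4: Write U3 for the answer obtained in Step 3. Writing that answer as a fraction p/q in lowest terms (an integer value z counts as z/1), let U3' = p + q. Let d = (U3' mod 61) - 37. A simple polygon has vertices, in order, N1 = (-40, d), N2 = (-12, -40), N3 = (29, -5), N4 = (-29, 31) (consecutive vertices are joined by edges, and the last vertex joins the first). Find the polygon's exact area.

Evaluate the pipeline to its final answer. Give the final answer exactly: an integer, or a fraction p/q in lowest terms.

Step 1: cross terms: (-24*-27 - 13*-19)=895, (13*-8 - -12*-27)=-428, (-12*-19 - -24*-8)=36; twice the area = |503| = 503; area = 503/2; boundary points = 1 + 1 + 1 = 3; strictly interior points = area - boundary/2 + 1 = 251; answer 251
Step 2: U1 = 251; r = -14; remainder = value at the root: -8*(-14)^4 + 2*(-14)^3 - 6*(-14)^2 + 7*(-14)^1 + 1 = (-307328) + (-5488) + (-1176) + (-98) + (1) = -314089; answer -314089
Step 3: U2 = -314089; w = 5; total draws C(9,3) = 84; complement C(5,3) = 10; favorable 84 - 10 = 74; P = 37/42; answer 37/42
Step 4: U3 = 37/42; threaded value p + q = 79; d = -19; cross terms: (-40*-40 - -12*-19)=1372, (-12*-5 - 29*-40)=1220, (29*31 - -29*-5)=754, (-29*-19 - -40*31)=1791; twice the area = |5137| = 5137; area = 5137/2; answer 5137/2

5137/2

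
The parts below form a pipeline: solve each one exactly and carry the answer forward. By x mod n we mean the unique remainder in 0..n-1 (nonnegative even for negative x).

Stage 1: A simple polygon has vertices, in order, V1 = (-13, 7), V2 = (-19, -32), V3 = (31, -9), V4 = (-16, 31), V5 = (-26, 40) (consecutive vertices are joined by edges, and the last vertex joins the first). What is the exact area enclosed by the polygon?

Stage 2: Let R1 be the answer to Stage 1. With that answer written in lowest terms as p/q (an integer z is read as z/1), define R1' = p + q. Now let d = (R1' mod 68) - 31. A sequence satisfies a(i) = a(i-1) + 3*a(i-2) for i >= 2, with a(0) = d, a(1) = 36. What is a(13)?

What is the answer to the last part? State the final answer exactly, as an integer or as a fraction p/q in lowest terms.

Stage 1: cross terms: (-13*-32 - -19*7)=549, (-19*-9 - 31*-32)=1163, (31*31 - -16*-9)=817, (-16*40 - -26*31)=166, (-26*7 - -13*40)=338; twice the area = |3033| = 3033; area = 3033/2; answer 3033/2
Stage 2: R1 = 3033/2; threaded value p + q = 3035; d = 12; a(2) = 1*(36) + 3*(12) = 72; iterating: a(2)=72, a(3)=180, a(4)=396, a(5)=936, a(6)=2124, a(7)=4932, a(8)=11304, a(9)=26100, a(10)=60012, a(11)=138312, a(12)=318348, a(13)=733284; answer 733284

733284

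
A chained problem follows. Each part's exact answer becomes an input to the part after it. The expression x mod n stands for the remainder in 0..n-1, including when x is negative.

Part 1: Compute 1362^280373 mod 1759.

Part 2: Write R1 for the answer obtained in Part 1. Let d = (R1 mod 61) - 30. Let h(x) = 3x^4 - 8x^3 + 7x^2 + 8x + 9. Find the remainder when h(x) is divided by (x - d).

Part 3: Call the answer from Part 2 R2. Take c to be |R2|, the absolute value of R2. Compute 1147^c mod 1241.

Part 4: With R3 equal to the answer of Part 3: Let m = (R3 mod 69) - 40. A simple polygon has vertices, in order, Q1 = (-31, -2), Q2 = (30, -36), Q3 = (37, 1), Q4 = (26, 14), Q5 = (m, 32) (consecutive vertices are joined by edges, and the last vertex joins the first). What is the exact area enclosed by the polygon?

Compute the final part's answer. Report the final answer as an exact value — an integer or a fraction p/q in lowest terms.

Part 1: squarings mod 1759: 1362^1=1362, 1362^2=1058, 1362^4=640, 1362^8=1512, 1362^16=1203, 1362^32=1311, 1362^64=178, 1362^128=22, 1362^256=484, 1362^512=309, 1362^1024=495, 1362^2048=524, 1362^4096=172, 1362^8192=1440, 1362^16384=1498, 1362^32768=1279, 1362^65536=1730, 1362^131072=841, 1362^262144=163; 1362^280373 = 1362^1 * 1362^4 * 1362^16 * 1362^32 * 1362^256 * 1362^512 * 1362^1024 * 1362^16384 * 1362^262144 = 504 (mod 1759); answer 504
Part 2: R1 = 504; d = -14; remainder = value at the root: 3*(-14)^4 - 8*(-14)^3 + 7*(-14)^2 + 8*(-14)^1 + 9 = (115248) + (21952) + (1372) + (-112) + (9) = 138469; answer 138469
Part 3: R2 = 138469; c = 138469; squarings mod 1241: 1147^1=1147, 1147^2=149, 1147^4=1104, 1147^8=154, 1147^16=137, 1147^32=154, 1147^64=137, 1147^128=154, 1147^256=137, 1147^512=154, 1147^1024=137, 1147^2048=154, 1147^4096=137, 1147^8192=154, 1147^16384=137, 1147^32768=154, 1147^65536=137, 1147^131072=154; 1147^138469 = 1147^1 * 1147^4 * 1147^32 * 1147^64 * 1147^128 * 1147^1024 * 1147^2048 * 1147^4096 * 1147^131072 = 94 (mod 1241); answer 94
Part 4: R3 = 94; m = -15; cross terms: (-31*-36 - 30*-2)=1176, (30*1 - 37*-36)=1362, (37*14 - 26*1)=492, (26*32 - -15*14)=1042, (-15*-2 - -31*32)=1022; twice the area = |5094| = 5094; area = 2547; answer 2547

2547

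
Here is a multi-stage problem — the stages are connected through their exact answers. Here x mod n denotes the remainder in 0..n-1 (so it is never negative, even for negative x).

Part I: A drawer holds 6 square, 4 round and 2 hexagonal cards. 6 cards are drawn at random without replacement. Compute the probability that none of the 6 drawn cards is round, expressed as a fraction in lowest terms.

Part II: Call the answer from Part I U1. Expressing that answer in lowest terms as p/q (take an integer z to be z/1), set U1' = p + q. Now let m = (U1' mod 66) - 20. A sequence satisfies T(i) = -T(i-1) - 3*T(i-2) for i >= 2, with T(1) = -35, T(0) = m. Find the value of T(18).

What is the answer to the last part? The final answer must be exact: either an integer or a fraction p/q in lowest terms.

-427882

Part I: total draws C(12,6) = 924; favorable C(8,6) = 28; P = 1/33; answer 1/33
Part II: U1 = 1/33; threaded value p + q = 34; m = 14; T(2) = -1*(-35) - 3*(14) = -7; iterating: T(2)=-7, T(3)=112, T(4)=-91, T(5)=-245, T(6)=518, T(7)=217, T(8)=-1771, T(9)=1120, T(10)=4193, T(11)=-7553, T(12)=-5026, T(13)=27685, T(14)=-12607, T(15)=-70448, T(16)=108269, T(17)=103075, T(18)=-427882; answer -427882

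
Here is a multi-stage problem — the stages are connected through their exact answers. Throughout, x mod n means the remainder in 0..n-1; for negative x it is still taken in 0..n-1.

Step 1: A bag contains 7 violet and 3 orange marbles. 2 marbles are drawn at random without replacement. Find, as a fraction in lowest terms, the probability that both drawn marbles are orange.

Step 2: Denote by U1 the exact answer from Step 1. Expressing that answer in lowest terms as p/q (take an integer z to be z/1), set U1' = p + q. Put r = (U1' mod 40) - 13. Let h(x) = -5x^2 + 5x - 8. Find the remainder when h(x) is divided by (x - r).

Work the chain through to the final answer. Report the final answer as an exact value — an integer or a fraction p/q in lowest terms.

Step 1: total draws C(10,2) = 45; favorable C(3,2) = 3; P = 1/15; answer 1/15
Step 2: U1 = 1/15; threaded value p + q = 16; r = 3; remainder = value at the root: -5*(3)^2 + 5*(3)^1 - 8 = (-45) + (15) + (-8) = -38; answer -38

-38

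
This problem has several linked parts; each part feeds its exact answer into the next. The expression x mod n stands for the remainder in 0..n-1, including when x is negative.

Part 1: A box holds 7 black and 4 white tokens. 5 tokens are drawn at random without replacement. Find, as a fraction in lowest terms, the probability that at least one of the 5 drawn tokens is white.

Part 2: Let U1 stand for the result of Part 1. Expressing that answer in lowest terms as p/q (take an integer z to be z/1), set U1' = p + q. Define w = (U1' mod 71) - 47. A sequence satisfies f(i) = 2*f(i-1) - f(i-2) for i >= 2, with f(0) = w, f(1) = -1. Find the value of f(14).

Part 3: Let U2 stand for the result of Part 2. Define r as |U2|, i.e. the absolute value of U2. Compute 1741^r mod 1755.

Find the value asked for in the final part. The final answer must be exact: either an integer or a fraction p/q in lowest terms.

Part 1: total draws C(11,5) = 462; complement C(7,5) = 21; favorable 462 - 21 = 441; P = 21/22; answer 21/22
Part 2: U1 = 21/22; threaded value p + q = 43; w = -4; f(2) = 2*(-1) - 1*(-4) = 2; iterating: f(2)=2, f(3)=5, f(4)=8, f(5)=11, f(6)=14, f(7)=17, f(8)=20, f(9)=23, f(10)=26, f(11)=29, f(12)=32, f(13)=35, f(14)=38; answer 38
Part 3: U2 = 38; r = 38; squarings mod 1755: 1741^1=1741, 1741^2=196, 1741^4=1561, 1741^8=781, 1741^16=976, 1741^32=1366; 1741^38 = 1741^2 * 1741^4 * 1741^32 = 196 (mod 1755); answer 196

196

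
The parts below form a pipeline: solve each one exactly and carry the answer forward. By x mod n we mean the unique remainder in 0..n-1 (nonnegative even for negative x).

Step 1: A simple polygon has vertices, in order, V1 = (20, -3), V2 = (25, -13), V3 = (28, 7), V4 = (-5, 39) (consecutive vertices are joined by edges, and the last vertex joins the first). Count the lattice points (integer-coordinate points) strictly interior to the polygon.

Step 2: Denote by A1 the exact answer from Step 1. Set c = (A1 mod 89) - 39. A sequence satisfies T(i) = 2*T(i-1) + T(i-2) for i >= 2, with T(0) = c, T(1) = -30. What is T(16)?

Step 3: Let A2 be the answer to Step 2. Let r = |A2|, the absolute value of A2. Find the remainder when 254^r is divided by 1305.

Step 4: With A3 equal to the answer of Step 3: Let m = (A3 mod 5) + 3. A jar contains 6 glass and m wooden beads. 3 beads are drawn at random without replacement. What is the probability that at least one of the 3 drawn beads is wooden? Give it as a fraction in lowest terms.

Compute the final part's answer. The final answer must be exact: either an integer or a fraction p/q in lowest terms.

133/143

Step 1: cross terms: (20*-13 - 25*-3)=-185, (25*7 - 28*-13)=539, (28*39 - -5*7)=1127, (-5*-3 - 20*39)=-765; twice the area = |716| = 716; area = 358; boundary points = 5 + 1 + 1 + 1 = 8; strictly interior points = area - boundary/2 + 1 = 355; answer 355
Step 2: A1 = 355; c = 49; T(2) = 2*(-30) + 1*(49) = -11; iterating: T(2)=-11, T(3)=-52, T(4)=-115, T(5)=-282, T(6)=-679, T(7)=-1640, T(8)=-3959, T(9)=-9558, T(10)=-23075, T(11)=-55708, T(12)=-134491, T(13)=-324690, T(14)=-783871, T(15)=-1892432, T(16)=-4568735; answer -4568735
Step 3: A2 = -4568735; r = 4568735; squarings mod 1305: 254^1=254, 254^2=571, 254^4=1096, 254^8=616, 254^16=1006, 254^32=661, 254^64=1051, 254^128=571, 254^256=1096, 254^512=616, 254^1024=1006, 254^2048=661, 254^4096=1051, 254^8192=571, 254^16384=1096, 254^32768=616, 254^65536=1006, 254^131072=661, 254^262144=1051, 254^524288=571, 254^1048576=1096, 254^2097152=616, 254^4194304=1006; 254^4568735 = 254^1 * 254^2 * 254^4 * 254^8 * 254^16 * 254^128 * 254^512 * 254^1024 * 254^4096 * 254^8192 * 254^32768 * 254^65536 * 254^262144 * 254^4194304 = 1049 (mod 1305); answer 1049
Step 4: A3 = 1049; m = 7; total draws C(13,3) = 286; complement C(6,3) = 20; favorable 286 - 20 = 266; P = 133/143; answer 133/143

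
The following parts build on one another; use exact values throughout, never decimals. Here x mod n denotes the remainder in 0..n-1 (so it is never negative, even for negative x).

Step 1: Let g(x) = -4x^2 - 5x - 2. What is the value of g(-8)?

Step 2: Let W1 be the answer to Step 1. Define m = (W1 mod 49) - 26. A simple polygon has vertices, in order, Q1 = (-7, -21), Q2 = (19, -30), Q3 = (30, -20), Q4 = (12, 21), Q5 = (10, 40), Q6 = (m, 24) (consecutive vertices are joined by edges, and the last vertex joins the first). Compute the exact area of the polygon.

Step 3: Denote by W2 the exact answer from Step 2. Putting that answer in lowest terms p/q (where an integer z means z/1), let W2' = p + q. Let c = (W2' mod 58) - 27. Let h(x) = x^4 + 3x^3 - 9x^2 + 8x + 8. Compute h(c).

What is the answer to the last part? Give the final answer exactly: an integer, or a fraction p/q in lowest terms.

1676

Step 1: -4*(-8)^2 - 5*(-8)^1 - 2 = (-256) + (40) + (-2) = -218; answer -218
Step 2: W1 = -218; m = 1; cross terms: (-7*-30 - 19*-21)=609, (19*-20 - 30*-30)=520, (30*21 - 12*-20)=870, (12*40 - 10*21)=270, (10*24 - 1*40)=200, (1*-21 - -7*24)=147; twice the area = |2616| = 2616; area = 1308; answer 1308
Step 3: W2 = 1308; threaded value p + q = 1309; c = 6; 1*(6)^4 + 3*(6)^3 - 9*(6)^2 + 8*(6)^1 + 8 = (1296) + (648) + (-324) + (48) + (8) = 1676; answer 1676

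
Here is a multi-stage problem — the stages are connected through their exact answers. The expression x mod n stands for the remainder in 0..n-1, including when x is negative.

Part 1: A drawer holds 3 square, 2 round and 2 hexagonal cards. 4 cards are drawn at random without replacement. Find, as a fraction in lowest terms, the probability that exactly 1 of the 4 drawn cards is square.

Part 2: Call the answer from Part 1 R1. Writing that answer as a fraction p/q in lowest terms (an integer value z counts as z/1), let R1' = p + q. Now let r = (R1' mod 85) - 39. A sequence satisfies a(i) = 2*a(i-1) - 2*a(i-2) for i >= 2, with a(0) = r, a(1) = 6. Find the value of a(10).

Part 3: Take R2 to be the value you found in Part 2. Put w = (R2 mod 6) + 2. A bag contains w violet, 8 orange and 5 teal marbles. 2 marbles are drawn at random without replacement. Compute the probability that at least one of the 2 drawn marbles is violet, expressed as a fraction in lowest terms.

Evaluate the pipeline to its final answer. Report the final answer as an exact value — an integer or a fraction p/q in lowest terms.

29/68

Part 1: total draws C(7,4) = 35; favorable C(3,1)*C(4,3) = 12; P = 12/35; answer 12/35
Part 2: R1 = 12/35; threaded value p + q = 47; r = 8; a(2) = 2*(6) - 2*(8) = -4; iterating: a(2)=-4, a(3)=-20, a(4)=-32, a(5)=-24, a(6)=16, a(7)=80, a(8)=128, a(9)=96, a(10)=-64; answer -64
Part 3: R2 = -64; w = 4; total draws C(17,2) = 136; complement C(13,2) = 78; favorable 136 - 78 = 58; P = 29/68; answer 29/68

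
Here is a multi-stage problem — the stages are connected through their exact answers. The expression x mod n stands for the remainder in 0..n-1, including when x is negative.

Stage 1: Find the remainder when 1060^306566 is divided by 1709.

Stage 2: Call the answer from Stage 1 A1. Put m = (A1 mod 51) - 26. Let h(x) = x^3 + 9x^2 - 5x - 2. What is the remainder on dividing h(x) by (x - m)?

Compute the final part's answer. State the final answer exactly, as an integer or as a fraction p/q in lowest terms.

1848

Stage 1: squarings mod 1709: 1060^1=1060, 1060^2=787, 1060^4=711, 1060^8=1366, 1060^16=1437, 1060^32=497, 1060^64=913, 1060^128=1286, 1060^256=1193, 1060^512=1361, 1060^1024=1474, 1060^2048=537, 1060^4096=1257, 1060^8192=933, 1060^16384=608, 1060^32768=520, 1060^65536=378, 1060^131072=1037, 1060^262144=408; 1060^306566 = 1060^2 * 1060^4 * 1060^128 * 1060^256 * 1060^1024 * 1060^2048 * 1060^8192 * 1060^32768 * 1060^262144 = 87 (mod 1709); answer 87
Stage 2: A1 = 87; m = 10; remainder = value at the root: 1*(10)^3 + 9*(10)^2 - 5*(10)^1 - 2 = (1000) + (900) + (-50) + (-2) = 1848; answer 1848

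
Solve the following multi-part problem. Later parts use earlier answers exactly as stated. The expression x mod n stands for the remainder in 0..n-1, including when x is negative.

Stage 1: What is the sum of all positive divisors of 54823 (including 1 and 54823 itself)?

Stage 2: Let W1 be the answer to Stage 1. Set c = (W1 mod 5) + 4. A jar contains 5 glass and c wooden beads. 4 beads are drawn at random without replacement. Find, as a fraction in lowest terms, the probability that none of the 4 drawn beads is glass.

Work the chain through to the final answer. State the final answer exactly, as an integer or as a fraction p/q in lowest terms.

Stage 1: 54823 = 73 * 751; sigma = (1 + 73) * (1 + 751) = 74 * 752 = 55648; answer 55648
Stage 2: W1 = 55648; c = 7; total draws C(12,4) = 495; favorable C(7,4) = 35; P = 7/99; answer 7/99

7/99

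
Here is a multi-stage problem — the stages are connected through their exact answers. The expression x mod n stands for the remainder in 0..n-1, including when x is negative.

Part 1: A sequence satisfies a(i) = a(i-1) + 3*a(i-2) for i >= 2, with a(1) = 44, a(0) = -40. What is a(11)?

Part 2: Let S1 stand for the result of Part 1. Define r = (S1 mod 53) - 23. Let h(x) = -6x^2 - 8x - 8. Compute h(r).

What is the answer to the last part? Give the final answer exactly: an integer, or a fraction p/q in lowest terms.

Part 1: a(2) = 1*(44) + 3*(-40) = -76; iterating: a(2)=-76, a(3)=56, a(4)=-172, a(5)=-4, a(6)=-520, a(7)=-532, a(8)=-2092, a(9)=-3688, a(10)=-9964, a(11)=-21028; answer -21028
Part 2: S1 = -21028; r = -10; -6*(-10)^2 - 8*(-10)^1 - 8 = (-600) + (80) + (-8) = -528; answer -528

-528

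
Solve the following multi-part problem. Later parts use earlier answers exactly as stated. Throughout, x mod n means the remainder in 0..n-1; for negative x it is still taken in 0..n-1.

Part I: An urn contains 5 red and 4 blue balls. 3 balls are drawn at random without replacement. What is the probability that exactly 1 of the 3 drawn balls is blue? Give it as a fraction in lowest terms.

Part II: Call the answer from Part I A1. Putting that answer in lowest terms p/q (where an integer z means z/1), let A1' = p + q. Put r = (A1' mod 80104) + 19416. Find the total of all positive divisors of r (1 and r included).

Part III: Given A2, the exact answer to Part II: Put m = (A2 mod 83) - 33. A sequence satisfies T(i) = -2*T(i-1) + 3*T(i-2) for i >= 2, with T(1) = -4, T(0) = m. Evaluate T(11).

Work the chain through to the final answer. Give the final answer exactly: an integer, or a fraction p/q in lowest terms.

Part I: total draws C(9,3) = 84; favorable C(4,1)*C(5,2) = 40; P = 10/21; answer 10/21
Part II: A1 = 10/21; threaded value p + q = 31; r = 19447; 19447 is prime, so its only divisors are 1 and 19447; sigma = 1 + 19447 = 19448; answer 19448
Part III: A2 = 19448; m = -7; T(2) = -2*(-4) + 3*(-7) = -13; iterating: T(2)=-13, T(3)=14, T(4)=-67, T(5)=176, T(6)=-553, T(7)=1634, T(8)=-4927, T(9)=14756, T(10)=-44293, T(11)=132854; answer 132854

132854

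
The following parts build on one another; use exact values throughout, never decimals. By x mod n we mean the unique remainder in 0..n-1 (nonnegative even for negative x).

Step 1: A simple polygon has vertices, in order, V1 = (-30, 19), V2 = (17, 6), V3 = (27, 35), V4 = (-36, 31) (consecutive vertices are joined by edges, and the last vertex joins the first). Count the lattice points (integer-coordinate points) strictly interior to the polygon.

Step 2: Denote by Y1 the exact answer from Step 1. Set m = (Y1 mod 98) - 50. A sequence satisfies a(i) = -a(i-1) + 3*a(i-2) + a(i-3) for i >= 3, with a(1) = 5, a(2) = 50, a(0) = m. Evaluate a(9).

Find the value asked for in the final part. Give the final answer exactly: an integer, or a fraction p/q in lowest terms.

Step 1: cross terms: (-30*6 - 17*19)=-503, (17*35 - 27*6)=433, (27*31 - -36*35)=2097, (-36*19 - -30*31)=246; twice the area = |2273| = 2273; area = 2273/2; boundary points = 1 + 1 + 1 + 6 = 9; strictly interior points = area - boundary/2 + 1 = 1133; answer 1133
Step 2: Y1 = 1133; m = 5; a(3) = -1*(50) + 3*(5) + 1*(5) = -30; iterating: a(3)=-30, a(4)=185, a(5)=-225, a(6)=750, a(7)=-1240, a(8)=3265, a(9)=-6235; answer -6235

-6235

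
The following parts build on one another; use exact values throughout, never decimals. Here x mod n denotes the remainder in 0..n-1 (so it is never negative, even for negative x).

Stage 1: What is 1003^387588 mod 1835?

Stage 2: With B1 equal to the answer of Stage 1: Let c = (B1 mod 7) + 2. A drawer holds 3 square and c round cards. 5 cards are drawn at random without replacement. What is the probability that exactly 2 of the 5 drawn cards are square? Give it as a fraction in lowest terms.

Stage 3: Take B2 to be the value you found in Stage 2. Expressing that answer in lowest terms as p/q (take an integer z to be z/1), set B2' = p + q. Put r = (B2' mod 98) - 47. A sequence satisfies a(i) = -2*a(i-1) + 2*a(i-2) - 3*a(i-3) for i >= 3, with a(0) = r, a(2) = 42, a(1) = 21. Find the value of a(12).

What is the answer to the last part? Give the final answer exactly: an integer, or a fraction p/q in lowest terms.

204384

Stage 1: squarings mod 1835: 1003^1=1003, 1003^2=429, 1003^4=541, 1003^8=916, 1003^16=461, 1003^32=1496, 1003^64=1151, 1003^128=1766, 1003^256=1091, 1003^512=1201, 1003^1024=91, 1003^2048=941, 1003^4096=1011, 1003^8192=26, 1003^16384=676, 1003^32768=61, 1003^65536=51, 1003^131072=766, 1003^262144=1391; 1003^387588 = 1003^4 * 1003^512 * 1003^2048 * 1003^8192 * 1003^16384 * 1003^32768 * 1003^65536 * 1003^262144 = 81 (mod 1835); answer 81
Stage 2: B1 = 81; c = 6; total draws C(9,5) = 126; favorable C(3,2)*C(6,3) = 60; P = 10/21; answer 10/21
Stage 3: B2 = 10/21; threaded value p + q = 31; r = -16; a(3) = -2*(42) + 2*(21) - 3*(-16) = 6; iterating: a(3)=6, a(4)=9, a(5)=-132, a(6)=264, a(7)=-819, a(8)=2562, a(9)=-7554, a(10)=22689, a(11)=-68172, a(12)=204384; answer 204384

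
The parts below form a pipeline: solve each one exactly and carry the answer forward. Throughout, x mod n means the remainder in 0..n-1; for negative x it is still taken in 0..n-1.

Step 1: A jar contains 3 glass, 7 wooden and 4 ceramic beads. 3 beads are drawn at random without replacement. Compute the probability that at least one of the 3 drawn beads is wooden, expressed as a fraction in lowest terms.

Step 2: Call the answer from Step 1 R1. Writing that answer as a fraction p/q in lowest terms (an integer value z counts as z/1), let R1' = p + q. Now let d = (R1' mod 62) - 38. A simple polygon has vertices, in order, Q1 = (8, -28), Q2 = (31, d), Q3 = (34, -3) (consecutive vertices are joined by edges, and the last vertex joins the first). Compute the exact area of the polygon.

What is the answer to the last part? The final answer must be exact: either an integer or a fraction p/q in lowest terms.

Step 1: total draws C(14,3) = 364; complement C(7,3) = 35; favorable 364 - 35 = 329; P = 47/52; answer 47/52
Step 2: R1 = 47/52; threaded value p + q = 99; d = -1; cross terms: (8*-1 - 31*-28)=860, (31*-3 - 34*-1)=-59, (34*-28 - 8*-3)=-928; twice the area = |-127| = 127; area = 127/2; answer 127/2

127/2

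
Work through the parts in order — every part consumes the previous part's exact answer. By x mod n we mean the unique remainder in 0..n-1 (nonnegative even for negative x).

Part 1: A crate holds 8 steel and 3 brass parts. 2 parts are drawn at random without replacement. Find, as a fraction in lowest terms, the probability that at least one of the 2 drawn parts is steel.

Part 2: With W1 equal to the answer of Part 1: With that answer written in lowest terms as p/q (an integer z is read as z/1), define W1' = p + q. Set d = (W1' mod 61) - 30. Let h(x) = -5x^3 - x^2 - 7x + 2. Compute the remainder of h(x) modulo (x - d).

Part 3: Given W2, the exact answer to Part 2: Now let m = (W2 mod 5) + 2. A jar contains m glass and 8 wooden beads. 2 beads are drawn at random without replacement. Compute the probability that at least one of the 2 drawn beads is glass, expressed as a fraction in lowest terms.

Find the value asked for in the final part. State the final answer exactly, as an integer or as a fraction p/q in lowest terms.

Part 1: total draws C(11,2) = 55; complement C(3,2) = 3; favorable 55 - 3 = 52; P = 52/55; answer 52/55
Part 2: W1 = 52/55; threaded value p + q = 107; d = 16; remainder = value at the root: -5*(16)^3 - 1*(16)^2 - 7*(16)^1 + 2 = (-20480) + (-256) + (-112) + (2) = -20846; answer -20846
Part 3: W2 = -20846; m = 6; total draws C(14,2) = 91; complement C(8,2) = 28; favorable 91 - 28 = 63; P = 9/13; answer 9/13

9/13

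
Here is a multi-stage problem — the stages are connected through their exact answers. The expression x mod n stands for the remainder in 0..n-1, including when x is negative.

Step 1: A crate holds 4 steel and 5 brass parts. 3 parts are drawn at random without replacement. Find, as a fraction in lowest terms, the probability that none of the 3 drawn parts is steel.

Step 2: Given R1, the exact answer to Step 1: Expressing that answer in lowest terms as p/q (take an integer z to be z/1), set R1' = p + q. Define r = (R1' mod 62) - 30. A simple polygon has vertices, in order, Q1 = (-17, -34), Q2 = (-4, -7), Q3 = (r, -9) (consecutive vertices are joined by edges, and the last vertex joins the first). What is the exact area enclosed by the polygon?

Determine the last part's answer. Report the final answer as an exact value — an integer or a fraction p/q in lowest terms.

593/2

Step 1: total draws C(9,3) = 84; favorable C(5,3) = 10; P = 5/42; answer 5/42
Step 2: R1 = 5/42; threaded value p + q = 47; r = 17; cross terms: (-17*-7 - -4*-34)=-17, (-4*-9 - 17*-7)=155, (17*-34 - -17*-9)=-731; twice the area = |-593| = 593; area = 593/2; answer 593/2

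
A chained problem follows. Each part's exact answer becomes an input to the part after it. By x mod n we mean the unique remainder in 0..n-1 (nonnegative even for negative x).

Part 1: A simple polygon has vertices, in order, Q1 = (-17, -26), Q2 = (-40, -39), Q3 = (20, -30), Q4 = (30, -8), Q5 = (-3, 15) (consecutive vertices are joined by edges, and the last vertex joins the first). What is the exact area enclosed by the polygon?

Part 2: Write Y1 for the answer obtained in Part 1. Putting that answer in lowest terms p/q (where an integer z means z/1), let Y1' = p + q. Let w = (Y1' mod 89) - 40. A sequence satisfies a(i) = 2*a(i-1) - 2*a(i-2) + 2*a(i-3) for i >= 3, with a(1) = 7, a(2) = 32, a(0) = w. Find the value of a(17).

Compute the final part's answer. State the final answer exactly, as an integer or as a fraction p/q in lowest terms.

14912

Part 1: cross terms: (-17*-39 - -40*-26)=-377, (-40*-30 - 20*-39)=1980, (20*-8 - 30*-30)=740, (30*15 - -3*-8)=426, (-3*-26 - -17*15)=333; twice the area = |3102| = 3102; area = 1551; answer 1551
Part 2: Y1 = 1551; threaded value p + q = 1552; w = -1; a(3) = 2*(32) - 2*(7) + 2*(-1) = 48; iterating: a(3)=48, a(4)=46, a(5)=60, a(6)=124, a(7)=220, a(8)=312, a(9)=432, a(10)=680, a(11)=1120, a(12)=1744, a(13)=2608, a(14)=3968, a(15)=6208, a(16)=9696, a(17)=14912; answer 14912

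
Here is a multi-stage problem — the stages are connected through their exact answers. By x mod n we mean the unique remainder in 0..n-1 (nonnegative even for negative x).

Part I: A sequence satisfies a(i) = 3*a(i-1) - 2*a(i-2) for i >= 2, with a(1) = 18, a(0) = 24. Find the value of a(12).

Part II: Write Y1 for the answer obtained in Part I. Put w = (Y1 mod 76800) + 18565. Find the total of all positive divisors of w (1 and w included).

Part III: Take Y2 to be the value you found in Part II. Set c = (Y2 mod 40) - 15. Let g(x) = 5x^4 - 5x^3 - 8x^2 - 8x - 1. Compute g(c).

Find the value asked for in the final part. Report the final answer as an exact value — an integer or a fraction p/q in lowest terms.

13383

Part I: a(2) = 3*(18) - 2*(24) = 6; iterating: a(2)=6, a(3)=-18, a(4)=-66, a(5)=-162, a(6)=-354, a(7)=-738, a(8)=-1506, a(9)=-3042, a(10)=-6114, a(11)=-12258, a(12)=-24546; answer -24546
Part II: Y1 = -24546; w = 70819; 70819 = 7 * 67 * 151; sigma = (1 + 7) * (1 + 67) * (1 + 151) = 8 * 68 * 152 = 82688; answer 82688
Part III: Y2 = 82688; c = -7; 5*(-7)^4 - 5*(-7)^3 - 8*(-7)^2 - 8*(-7)^1 - 1 = (12005) + (1715) + (-392) + (56) + (-1) = 13383; answer 13383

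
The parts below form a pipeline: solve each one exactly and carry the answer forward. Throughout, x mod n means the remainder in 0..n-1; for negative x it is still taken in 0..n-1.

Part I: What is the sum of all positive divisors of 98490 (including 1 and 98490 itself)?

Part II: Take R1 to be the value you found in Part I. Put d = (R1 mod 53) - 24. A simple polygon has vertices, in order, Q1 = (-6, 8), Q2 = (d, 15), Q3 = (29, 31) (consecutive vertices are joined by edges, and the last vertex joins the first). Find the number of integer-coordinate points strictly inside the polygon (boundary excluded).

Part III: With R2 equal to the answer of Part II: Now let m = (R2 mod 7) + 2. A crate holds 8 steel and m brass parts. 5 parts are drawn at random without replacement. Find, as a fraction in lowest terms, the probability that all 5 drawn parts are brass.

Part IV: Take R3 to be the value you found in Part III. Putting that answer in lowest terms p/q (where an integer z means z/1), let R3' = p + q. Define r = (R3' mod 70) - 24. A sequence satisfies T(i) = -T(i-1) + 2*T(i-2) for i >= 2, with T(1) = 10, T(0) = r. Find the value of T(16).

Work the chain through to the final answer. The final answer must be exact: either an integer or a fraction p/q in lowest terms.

Part I: 98490 = 2 * 3 * 5 * 7^2 * 67; sigma = (1 + 2) * (1 + 3) * (1 + 5) * (1 + 7 + 49) * (1 + 67) = 3 * 4 * 6 * 57 * 68 = 279072; answer 279072
Part II: R1 = 279072; d = 3; cross terms: (-6*15 - 3*8)=-114, (3*31 - 29*15)=-342, (29*8 - -6*31)=418; twice the area = |-38| = 38; area = 19; boundary points = 1 + 2 + 1 = 4; strictly interior points = area - boundary/2 + 1 = 18; answer 18
Part III: R2 = 18; m = 6; total draws C(14,5) = 2002; favorable C(6,5) = 6; P = 3/1001; answer 3/1001
Part IV: R3 = 3/1001; threaded value p + q = 1004; r = 0; T(2) = -1*(10) + 2*(0) = -10; iterating: T(2)=-10, T(3)=30, T(4)=-50, T(5)=110, T(6)=-210, T(7)=430, T(8)=-850, T(9)=1710, T(10)=-3410, T(11)=6830, T(12)=-13650, T(13)=27310, T(14)=-54610, T(15)=109230, T(16)=-218450; answer -218450

-218450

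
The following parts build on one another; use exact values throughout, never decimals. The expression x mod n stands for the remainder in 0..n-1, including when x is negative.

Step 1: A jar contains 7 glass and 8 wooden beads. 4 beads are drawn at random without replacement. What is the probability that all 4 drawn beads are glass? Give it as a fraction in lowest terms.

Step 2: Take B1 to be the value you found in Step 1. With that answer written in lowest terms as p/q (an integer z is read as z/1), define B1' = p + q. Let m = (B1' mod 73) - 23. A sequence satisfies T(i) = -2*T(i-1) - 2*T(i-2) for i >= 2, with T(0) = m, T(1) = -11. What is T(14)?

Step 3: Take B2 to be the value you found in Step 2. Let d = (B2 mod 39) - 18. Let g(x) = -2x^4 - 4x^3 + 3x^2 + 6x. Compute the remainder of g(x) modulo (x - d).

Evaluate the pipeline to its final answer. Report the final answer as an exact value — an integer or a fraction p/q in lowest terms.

Step 1: total draws C(15,4) = 1365; favorable C(7,4) = 35; P = 1/39; answer 1/39
Step 2: B1 = 1/39; threaded value p + q = 40; m = 17; T(2) = -2*(-11) - 2*(17) = -12; iterating: T(2)=-12, T(3)=46, T(4)=-68, T(5)=44, T(6)=48, T(7)=-184, T(8)=272, T(9)=-176, T(10)=-192, T(11)=736, T(12)=-1088, T(13)=704, T(14)=768; answer 768
Step 3: B2 = 768; d = 9; remainder = value at the root: -2*(9)^4 - 4*(9)^3 + 3*(9)^2 + 6*(9)^1 = (-13122) + (-2916) + (243) + (54) = -15741; answer -15741

-15741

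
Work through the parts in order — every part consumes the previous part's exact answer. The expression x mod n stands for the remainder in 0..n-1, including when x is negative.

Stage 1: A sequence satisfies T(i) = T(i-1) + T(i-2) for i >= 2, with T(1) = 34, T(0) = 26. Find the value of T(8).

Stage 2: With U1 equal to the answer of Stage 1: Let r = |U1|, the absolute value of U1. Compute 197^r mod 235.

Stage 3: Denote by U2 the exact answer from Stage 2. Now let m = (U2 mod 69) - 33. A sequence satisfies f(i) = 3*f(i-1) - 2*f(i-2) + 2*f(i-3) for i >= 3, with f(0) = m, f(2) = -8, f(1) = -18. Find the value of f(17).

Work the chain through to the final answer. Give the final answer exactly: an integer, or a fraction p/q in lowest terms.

16856636

Stage 1: T(2) = 1*(34) + 1*(26) = 60; iterating: T(2)=60, T(3)=94, T(4)=154, T(5)=248, T(6)=402, T(7)=650, T(8)=1052; answer 1052
Stage 2: U1 = 1052; r = 1052; squarings mod 235: 197^1=197, 197^2=34, 197^4=216, 197^8=126, 197^16=131, 197^32=6, 197^64=36, 197^128=121, 197^256=71, 197^512=106, 197^1024=191; 197^1052 = 197^4 * 197^8 * 197^16 * 197^1024 = 51 (mod 235); answer 51
Stage 3: U2 = 51; m = 18; f(3) = 3*(-8) - 2*(-18) + 2*(18) = 48; iterating: f(3)=48, f(4)=124, f(5)=260, f(6)=628, f(7)=1612, f(8)=4100, f(9)=10332, f(10)=26020, f(11)=65596, f(12)=165412, f(13)=417084, f(14)=1051620, f(15)=2651516, f(16)=6685476, f(17)=16856636; answer 16856636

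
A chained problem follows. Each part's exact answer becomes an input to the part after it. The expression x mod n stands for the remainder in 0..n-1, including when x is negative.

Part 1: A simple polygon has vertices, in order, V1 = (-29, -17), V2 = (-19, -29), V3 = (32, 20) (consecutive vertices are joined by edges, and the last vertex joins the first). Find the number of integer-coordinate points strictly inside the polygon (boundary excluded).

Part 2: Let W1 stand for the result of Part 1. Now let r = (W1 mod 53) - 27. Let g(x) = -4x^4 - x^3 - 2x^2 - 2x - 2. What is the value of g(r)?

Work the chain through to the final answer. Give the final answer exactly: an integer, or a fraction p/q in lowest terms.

-9347

Part 1: cross terms: (-29*-29 - -19*-17)=518, (-19*20 - 32*-29)=548, (32*-17 - -29*20)=36; twice the area = |1102| = 1102; area = 551; boundary points = 2 + 1 + 1 = 4; strictly interior points = area - boundary/2 + 1 = 550; answer 550
Part 2: W1 = 550; r = -7; -4*(-7)^4 - 1*(-7)^3 - 2*(-7)^2 - 2*(-7)^1 - 2 = (-9604) + (343) + (-98) + (14) + (-2) = -9347; answer -9347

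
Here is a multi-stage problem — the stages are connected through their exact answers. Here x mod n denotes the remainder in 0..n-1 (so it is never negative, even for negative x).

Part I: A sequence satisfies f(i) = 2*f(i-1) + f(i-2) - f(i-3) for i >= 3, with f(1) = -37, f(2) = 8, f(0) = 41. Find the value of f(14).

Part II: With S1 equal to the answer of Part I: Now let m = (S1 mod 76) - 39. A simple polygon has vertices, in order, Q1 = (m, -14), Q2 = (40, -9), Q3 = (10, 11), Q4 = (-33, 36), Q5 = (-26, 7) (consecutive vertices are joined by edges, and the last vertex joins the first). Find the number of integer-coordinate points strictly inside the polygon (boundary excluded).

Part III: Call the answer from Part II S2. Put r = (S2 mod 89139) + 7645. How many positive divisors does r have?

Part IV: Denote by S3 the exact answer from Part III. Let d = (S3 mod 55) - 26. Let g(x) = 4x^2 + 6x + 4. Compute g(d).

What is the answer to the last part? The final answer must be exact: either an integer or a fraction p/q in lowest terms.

344

Part I: f(3) = 2*(8) + 1*(-37) - 1*(41) = -62; iterating: f(3)=-62, f(4)=-79, f(5)=-228, f(6)=-473, f(7)=-1095, f(8)=-2435, f(9)=-5492, f(10)=-12324, f(11)=-27705, f(12)=-62242, f(13)=-139865, f(14)=-314267; answer -314267
Part II: S1 = -314267; m = 30; cross terms: (30*-9 - 40*-14)=290, (40*11 - 10*-9)=530, (10*36 - -33*11)=723, (-33*7 - -26*36)=705, (-26*-14 - 30*7)=154; twice the area = |2402| = 2402; area = 1201; boundary points = 5 + 10 + 1 + 1 + 7 = 24; strictly interior points = area - boundary/2 + 1 = 1190; answer 1190
Part III: S2 = 1190; r = 8835; 8835 = 3 * 5 * 19 * 31; number of divisors = (1+1) * (1+1) * (1+1) * (1+1) = 16; answer 16
Part IV: S3 = 16; d = -10; 4*(-10)^2 + 6*(-10)^1 + 4 = (400) + (-60) + (4) = 344; answer 344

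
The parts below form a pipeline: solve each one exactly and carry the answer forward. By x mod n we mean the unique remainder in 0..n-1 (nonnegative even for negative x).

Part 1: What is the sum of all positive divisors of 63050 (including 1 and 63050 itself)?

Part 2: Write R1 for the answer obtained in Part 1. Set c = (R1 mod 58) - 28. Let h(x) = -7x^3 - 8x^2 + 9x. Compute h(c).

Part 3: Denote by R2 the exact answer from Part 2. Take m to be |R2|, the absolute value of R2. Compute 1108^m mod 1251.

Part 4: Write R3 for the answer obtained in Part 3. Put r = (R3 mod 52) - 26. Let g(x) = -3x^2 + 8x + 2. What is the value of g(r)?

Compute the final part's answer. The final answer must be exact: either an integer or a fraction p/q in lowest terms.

-1534

Part 1: 63050 = 2 * 5^2 * 13 * 97; sigma = (1 + 2) * (1 + 5 + 25) * (1 + 13) * (1 + 97) = 3 * 31 * 14 * 98 = 127596; answer 127596
Part 2: R1 = 127596; c = 26; -7*(26)^3 - 8*(26)^2 + 9*(26)^1 = (-123032) + (-5408) + (234) = -128206; answer -128206
Part 3: R2 = -128206; m = 128206; squarings mod 1251: 1108^1=1108, 1108^2=433, 1108^4=1090, 1108^8=901, 1108^16=1153, 1108^32=847, 1108^64=586, 1108^128=622, 1108^256=325, 1108^512=541, 1108^1024=1198, 1108^2048=307, 1108^4096=424, 1108^8192=883, 1108^16384=316, 1108^32768=1027, 1108^65536=136; 1108^128206 = 1108^2 * 1108^4 * 1108^8 * 1108^64 * 1108^128 * 1108^1024 * 1108^4096 * 1108^8192 * 1108^16384 * 1108^32768 * 1108^65536 = 1090 (mod 1251); answer 1090
Part 4: R3 = 1090; r = 24; -3*(24)^2 + 8*(24)^1 + 2 = (-1728) + (192) + (2) = -1534; answer -1534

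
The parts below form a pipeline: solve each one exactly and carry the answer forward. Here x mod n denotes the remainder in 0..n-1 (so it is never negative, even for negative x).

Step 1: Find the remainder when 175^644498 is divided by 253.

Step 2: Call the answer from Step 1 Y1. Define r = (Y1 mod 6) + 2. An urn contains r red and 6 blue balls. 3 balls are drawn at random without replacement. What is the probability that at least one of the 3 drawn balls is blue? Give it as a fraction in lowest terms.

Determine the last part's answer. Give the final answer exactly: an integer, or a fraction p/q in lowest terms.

31/33

Step 1: squarings mod 253: 175^1=175, 175^2=12, 175^4=144, 175^8=243, 175^16=100, 175^32=133, 175^64=232, 175^128=188, 175^256=177, 175^512=210, 175^1024=78, 175^2048=12, 175^4096=144, 175^8192=243, 175^16384=100, 175^32768=133, 175^65536=232, 175^131072=188, 175^262144=177, 175^524288=210; 175^644498 = 175^2 * 175^16 * 175^128 * 175^256 * 175^1024 * 175^4096 * 175^16384 * 175^32768 * 175^65536 * 175^524288 = 243 (mod 253); answer 243
Step 2: Y1 = 243; r = 5; total draws C(11,3) = 165; complement C(5,3) = 10; favorable 165 - 10 = 155; P = 31/33; answer 31/33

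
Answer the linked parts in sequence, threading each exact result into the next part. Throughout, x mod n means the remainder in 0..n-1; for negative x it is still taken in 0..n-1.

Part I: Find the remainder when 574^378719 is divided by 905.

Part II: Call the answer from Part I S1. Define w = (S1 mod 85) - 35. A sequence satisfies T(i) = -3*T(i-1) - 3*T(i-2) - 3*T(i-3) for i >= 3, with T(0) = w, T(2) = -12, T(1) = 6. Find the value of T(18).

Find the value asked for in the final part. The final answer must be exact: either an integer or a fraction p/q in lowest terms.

-20887308

Part I: squarings mod 905: 574^1=574, 574^2=56, 574^4=421, 574^8=766, 574^16=316, 574^32=306, 574^64=421, 574^128=766, 574^256=316, 574^512=306, 574^1024=421, 574^2048=766, 574^4096=316, 574^8192=306, 574^16384=421, 574^32768=766, 574^65536=316, 574^131072=306, 574^262144=421; 574^378719 = 574^1 * 574^2 * 574^4 * 574^8 * 574^16 * 574^64 * 574^256 * 574^512 * 574^1024 * 574^16384 * 574^32768 * 574^65536 * 574^262144 = 689 (mod 905); answer 689
Part II: S1 = 689; w = -26; T(3) = -3*(-12) - 3*(6) - 3*(-26) = 96; iterating: T(3)=96, T(4)=-270, T(5)=558, T(6)=-1152, T(7)=2592, T(8)=-5994, T(9)=13662, T(10)=-30780, T(11)=69336, T(12)=-156654, T(13)=354294, T(14)=-800928, T(15)=1809864, T(16)=-4089690, T(17)=9242262, T(18)=-20887308; answer -20887308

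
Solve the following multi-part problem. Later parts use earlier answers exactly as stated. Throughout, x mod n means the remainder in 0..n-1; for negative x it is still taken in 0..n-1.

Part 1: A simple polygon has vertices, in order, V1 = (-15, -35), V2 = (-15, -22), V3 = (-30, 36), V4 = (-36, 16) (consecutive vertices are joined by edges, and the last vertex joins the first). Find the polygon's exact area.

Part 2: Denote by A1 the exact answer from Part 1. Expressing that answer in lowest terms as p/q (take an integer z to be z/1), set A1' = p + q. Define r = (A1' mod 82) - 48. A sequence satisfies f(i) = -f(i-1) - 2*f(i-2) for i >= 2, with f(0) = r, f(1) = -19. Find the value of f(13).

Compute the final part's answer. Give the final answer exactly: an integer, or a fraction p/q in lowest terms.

Part 1: cross terms: (-15*-22 - -15*-35)=-195, (-15*36 - -30*-22)=-1200, (-30*16 - -36*36)=816, (-36*-35 - -15*16)=1500; twice the area = |921| = 921; area = 921/2; answer 921/2
Part 2: A1 = 921/2; threaded value p + q = 923; r = -27; f(2) = -1*(-19) - 2*(-27) = 73; iterating: f(2)=73, f(3)=-35, f(4)=-111, f(5)=181, f(6)=41, f(7)=-403, f(8)=321, f(9)=485, f(10)=-1127, f(11)=157, f(12)=2097, f(13)=-2411; answer -2411

-2411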